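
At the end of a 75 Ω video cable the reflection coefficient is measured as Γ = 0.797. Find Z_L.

Z_L ≈ 664 Ω

Z_L = Z_0·(1 + Γ)/(1 − Γ) = 75·(1.8)/(0.203)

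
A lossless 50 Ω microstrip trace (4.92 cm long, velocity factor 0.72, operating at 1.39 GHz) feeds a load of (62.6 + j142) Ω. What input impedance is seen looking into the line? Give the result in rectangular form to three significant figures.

λ = v/f = 0.72·c / 1.39 GHz = 0.155 m
βl = 2π·l/λ = 2π × 0.317 = 114°
tan(βl) = tan(114°) = -2.25
Z_in = Z_0·(Z_L + jZ_0·tanβl)/(Z_0 + jZ_L·tanβl)
     = 50·(62.6 + j29.6)/(369 − j141)

Z_in ≈ 6.07 + j6.32 Ω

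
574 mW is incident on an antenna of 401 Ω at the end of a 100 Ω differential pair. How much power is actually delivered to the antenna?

P_delivered ≈ 367 mW

Γ = (401 − 100)/(401 + 100) = 0.601
|Γ|² = 0.361
P_refl = |Γ|²·P_inc = 207 mW, P_del = (1 − |Γ|²)·P_inc = 367 mW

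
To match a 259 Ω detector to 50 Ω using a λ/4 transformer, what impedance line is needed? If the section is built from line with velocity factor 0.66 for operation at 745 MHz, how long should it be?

Z_qwt = √(Z_0·R_L) = √(50 × 259) = √12950
λ = 0.66·c/f = 0.266 m, so l = λ/4 = 0.0664 m

Z_qwt ≈ 114 Ω; length ≈ 6.64 cm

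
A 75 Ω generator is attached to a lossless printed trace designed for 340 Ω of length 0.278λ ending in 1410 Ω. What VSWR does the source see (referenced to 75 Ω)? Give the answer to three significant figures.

VSWR ≈ 2.03

βl = 2π × 0.278 = 100°
tan(βl) = -5.63
Z_in = Z_0·(Z_L + jZ_0·tanβl)/(Z_0 + jZ_L·tanβl) = 84.4 + j56.8 Ω
Γ_s = (Z_in − Z_s)/(Z_in + Z_s) = (9.42 + j56.8)/(159 + j56.8), |Γ_s| = 0.34
VSWR = (1 + |Γ_s|)/(1 − |Γ_s|)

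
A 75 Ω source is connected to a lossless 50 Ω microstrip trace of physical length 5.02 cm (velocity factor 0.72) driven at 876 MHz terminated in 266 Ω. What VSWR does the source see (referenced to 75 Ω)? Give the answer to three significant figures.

VSWR ≈ 7.62

λ = v/f = 0.72·c / 876 MHz = 0.247 m
βl = 2π·l/λ = 2π × 0.204 = 73.3°
tan(βl) = 3.33
Z_in = Z_0·(Z_L + jZ_0·tanβl)/(Z_0 + jZ_L·tanβl) = 10.2 − j14.4 Ω
Γ_s = (Z_in − Z_s)/(Z_in + Z_s) = (-64.8 − j14.4)/(85.2 − j14.4), |Γ_s| = 0.768
VSWR = (1 + |Γ_s|)/(1 − |Γ_s|)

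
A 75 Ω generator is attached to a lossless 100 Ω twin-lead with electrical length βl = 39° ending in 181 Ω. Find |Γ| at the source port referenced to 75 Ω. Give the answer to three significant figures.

|Γ| ≈ 0.344

tan(βl) = 0.81
Z_in = Z_0·(Z_L + jZ_0·tanβl)/(Z_0 + jZ_L·tanβl) = 95.2 − j58.5 Ω
Γ_s = (Z_in − Z_s)/(Z_in + Z_s) = (20.2 − j58.5)/(170 − j58.5), |Γ_s| = 0.344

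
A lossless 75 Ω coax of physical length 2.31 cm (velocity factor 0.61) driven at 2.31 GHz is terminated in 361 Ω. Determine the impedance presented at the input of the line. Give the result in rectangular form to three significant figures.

λ = v/f = 0.61·c / 2.31 GHz = 0.0792 m
βl = 2π·l/λ = 2π × 0.292 = 105°
tan(βl) = tan(105°) = -3.74
Z_in = Z_0·(Z_L + jZ_0·tanβl)/(Z_0 + jZ_L·tanβl)
     = 75·(361 − j280)/(75 − j1350)

Z_in ≈ 16.6 + j19.1 Ω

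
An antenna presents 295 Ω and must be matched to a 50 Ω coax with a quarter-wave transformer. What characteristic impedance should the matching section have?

Z_qwt = √(Z_0·R_L) = √(50 × 295) = √14750

Z_qwt ≈ 121 Ω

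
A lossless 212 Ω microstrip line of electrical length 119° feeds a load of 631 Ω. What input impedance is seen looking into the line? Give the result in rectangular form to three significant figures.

tan(βl) = tan(119°) = -1.8
Z_in = Z_0·(Z_L + jZ_0·tanβl)/(Z_0 + jZ_L·tanβl)
     = 212·(631 − j382)/(212 − j1140)

Z_in ≈ 90 + j101 Ω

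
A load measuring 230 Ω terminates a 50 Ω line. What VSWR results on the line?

For a purely resistive load, VSWR = R_L/Z_0 or Z_0/R_L (whichever > 1) = 230/50

VSWR ≈ 4.6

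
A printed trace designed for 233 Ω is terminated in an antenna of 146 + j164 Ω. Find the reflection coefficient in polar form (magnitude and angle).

Γ ≈ 0.45 ∠ 94.5°

Γ = (Z_L − Z_0)/(Z_L + Z_0) = (-87 + j164)/(379 + j164)
|Γ| = 186/413 = 0.45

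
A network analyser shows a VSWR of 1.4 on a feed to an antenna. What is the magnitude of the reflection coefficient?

|Γ| = (S − 1)/(S + 1) = (1.4 − 1)/(1.4 + 1) = 0.4/2.4

|Γ| ≈ 0.167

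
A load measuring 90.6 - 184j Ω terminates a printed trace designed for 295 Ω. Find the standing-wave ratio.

VSWR ≈ 4.61

Γ = (Z_L − Z_0)/(Z_L + Z_0) = (-204.4 − j184)/(385.6 − j184)
|Γ| = 275/427 = 0.644
VSWR = (1 + |Γ|)/(1 − |Γ|) = 1.64/0.356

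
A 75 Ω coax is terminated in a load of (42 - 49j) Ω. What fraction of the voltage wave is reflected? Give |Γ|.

Γ = (Z_L − Z_0)/(Z_L + Z_0) = (-33 − j49)/(117 − j49)
|Γ| = 59.1/127

|Γ| ≈ 0.466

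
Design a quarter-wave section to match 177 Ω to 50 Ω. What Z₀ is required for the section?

Z_qwt = √(Z_0·R_L) = √(50 × 177) = √8850

Z_qwt ≈ 94.1 Ω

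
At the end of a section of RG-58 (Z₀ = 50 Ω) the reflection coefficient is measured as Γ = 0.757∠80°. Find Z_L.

Z_L = Z_0·(1 + Γ)/(1 − Γ) = 50·(1.13 + j0.745)/(0.869 − j0.745)

Z_L ≈ 16.3 + j56.9 Ω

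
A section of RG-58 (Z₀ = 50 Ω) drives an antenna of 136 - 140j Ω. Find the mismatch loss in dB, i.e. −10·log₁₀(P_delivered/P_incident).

mismatch loss ≈ 2.99 dB

Γ = (86 − j140)/(186 − j140), |Γ| = 0.706
|Γ|² = 0.498, so P_del/P_inc = 1 − |Γ|² = 0.502
ML = −10·log₁₀(1 − |Γ|²)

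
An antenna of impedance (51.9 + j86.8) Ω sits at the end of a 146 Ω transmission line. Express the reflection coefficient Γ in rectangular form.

Γ ≈ -0.237 + j0.543

Γ = (Z_L − Z_0)/(Z_L + Z_0) = (-94.1 + j86.8)/(197.9 + j86.8)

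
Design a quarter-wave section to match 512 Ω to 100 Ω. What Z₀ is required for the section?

Z_qwt = √(Z_0·R_L) = √(100 × 512) = √51200

Z_qwt ≈ 226 Ω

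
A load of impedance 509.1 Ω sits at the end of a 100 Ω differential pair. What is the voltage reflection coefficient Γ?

Γ = (Z_L − Z_0)/(Z_L + Z_0) = (509.1 − 100)/(509.1 + 100) = 409.1/609.1

Γ = 0.672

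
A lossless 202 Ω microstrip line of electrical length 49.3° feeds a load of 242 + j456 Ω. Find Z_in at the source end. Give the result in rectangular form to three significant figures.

tan(βl) = tan(49.3°) = 1.16
Z_in = Z_0·(Z_L + jZ_0·tanβl)/(Z_0 + jZ_L·tanβl)
     = 202·(242 + j691)/(-328 + j281)

Z_in ≈ 124 − j319 Ω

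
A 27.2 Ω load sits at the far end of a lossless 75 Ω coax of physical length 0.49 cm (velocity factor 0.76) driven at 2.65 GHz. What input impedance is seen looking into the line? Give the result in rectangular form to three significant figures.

Z_in ≈ 30.4 + j23.9 Ω

λ = v/f = 0.76·c / 2.65 GHz = 0.086 m
βl = 2π·l/λ = 2π × 0.057 = 20.5°
tan(βl) = tan(20.5°) = 0.374
Z_in = Z_0·(Z_L + jZ_0·tanβl)/(Z_0 + jZ_L·tanβl)
     = 75·(27.2 + j28)/(75 + j10.2)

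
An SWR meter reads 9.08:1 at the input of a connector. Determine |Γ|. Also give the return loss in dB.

|Γ| ≈ 0.802; return loss ≈ 1.92 dB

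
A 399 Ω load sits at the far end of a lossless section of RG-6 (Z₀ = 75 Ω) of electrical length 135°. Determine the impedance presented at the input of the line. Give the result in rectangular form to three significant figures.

Z_in ≈ 27.2 + j69.9 Ω

tan(βl) = tan(135°) = -1
Z_in = Z_0·(Z_L + jZ_0·tanβl)/(Z_0 + jZ_L·tanβl)
     = 75·(399 − j75)/(75 − j399)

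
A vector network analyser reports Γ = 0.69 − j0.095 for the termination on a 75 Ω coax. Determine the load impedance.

Z_L ≈ 367 − j136 Ω

Z_L = Z_0·(1 + Γ)/(1 − Γ) = 75·(1.69 − j0.095)/(0.31 + j0.095)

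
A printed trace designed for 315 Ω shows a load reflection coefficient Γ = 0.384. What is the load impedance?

Z_L ≈ 708 Ω

Z_L = Z_0·(1 + Γ)/(1 − Γ) = 315·(1.38)/(0.616)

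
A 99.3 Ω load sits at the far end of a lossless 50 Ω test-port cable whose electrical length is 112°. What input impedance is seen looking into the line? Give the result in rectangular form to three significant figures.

tan(βl) = tan(112°) = -2.48
Z_in = Z_0·(Z_L + jZ_0·tanβl)/(Z_0 + jZ_L·tanβl)
     = 50·(99.3 − j124)/(50 − j246)

Z_in ≈ 28.1 + j14.5 Ω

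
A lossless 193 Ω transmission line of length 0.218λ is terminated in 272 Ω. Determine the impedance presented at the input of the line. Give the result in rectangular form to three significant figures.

βl = 2π × 0.218 = 78.5°
tan(βl) = tan(78.5°) = 4.91
Z_in = Z_0·(Z_L + jZ_0·tanβl)/(Z_0 + jZ_L·tanβl)
     = 193·(272 + j947)/(193 + j1330)

Z_in ≈ 140 − j19.1 Ω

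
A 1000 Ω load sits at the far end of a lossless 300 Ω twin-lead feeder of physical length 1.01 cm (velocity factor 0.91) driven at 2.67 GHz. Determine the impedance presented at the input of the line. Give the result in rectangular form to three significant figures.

Z_in ≈ 226 − j325 Ω

λ = v/f = 0.91·c / 2.67 GHz = 0.102 m
βl = 2π·l/λ = 2π × 0.0988 = 35.6°
tan(βl) = tan(35.6°) = 0.715
Z_in = Z_0·(Z_L + jZ_0·tanβl)/(Z_0 + jZ_L·tanβl)
     = 300·(1000 + j214)/(300 + j715)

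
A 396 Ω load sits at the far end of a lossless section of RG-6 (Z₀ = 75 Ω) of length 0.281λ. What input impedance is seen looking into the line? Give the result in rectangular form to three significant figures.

βl = 2π × 0.281 = 101°
tan(βl) = tan(101°) = -5.07
Z_in = Z_0·(Z_L + jZ_0·tanβl)/(Z_0 + jZ_L·tanβl)
     = 75·(396 − j380)/(75 − j2010)

Z_in ≈ 14.7 + j14.2 Ω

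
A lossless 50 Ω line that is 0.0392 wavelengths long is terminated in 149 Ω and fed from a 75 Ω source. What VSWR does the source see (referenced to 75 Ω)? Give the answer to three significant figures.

VSWR ≈ 2.16

βl = 2π × 0.0392 = 14.1°
tan(βl) = 0.251
Z_in = Z_0·(Z_L + jZ_0·tanβl)/(Z_0 + jZ_L·tanβl) = 101 − j63.4 Ω
Γ_s = (Z_in − Z_s)/(Z_in + Z_s) = (26.5 − j63.4)/(176 − j63.4), |Γ_s| = 0.367
VSWR = (1 + |Γ_s|)/(1 − |Γ_s|)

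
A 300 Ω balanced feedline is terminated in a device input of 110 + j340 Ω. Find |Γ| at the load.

|Γ| ≈ 0.731

Γ = (Z_L − Z_0)/(Z_L + Z_0) = (-190 + j340)/(410 + j340)
|Γ| = 389/533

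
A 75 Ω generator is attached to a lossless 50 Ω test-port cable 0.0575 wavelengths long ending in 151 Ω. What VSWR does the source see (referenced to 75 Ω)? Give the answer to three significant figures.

βl = 2π × 0.0575 = 20.7°
tan(βl) = 0.378
Z_in = Z_0·(Z_L + jZ_0·tanβl)/(Z_0 + jZ_L·tanβl) = 75 − j66.6 Ω
Γ_s = (Z_in − Z_s)/(Z_in + Z_s) = (-0.0471 − j66.6)/(150 − j66.6), |Γ_s| = 0.406
VSWR = (1 + |Γ_s|)/(1 − |Γ_s|)

VSWR ≈ 2.37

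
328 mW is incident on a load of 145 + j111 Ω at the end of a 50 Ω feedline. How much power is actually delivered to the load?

P_delivered ≈ 189 mW

|Γ| = |(95 + j111)/(195 + j111)| = 0.651
|Γ|² = 0.424
P_refl = |Γ|²·P_inc = 139 mW, P_del = (1 − |Γ|²)·P_inc = 189 mW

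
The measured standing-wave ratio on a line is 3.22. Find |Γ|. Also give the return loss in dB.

|Γ| ≈ 0.526; return loss ≈ 5.58 dB

|Γ| = (S − 1)/(S + 1) = (3.22 − 1)/(3.22 + 1) = 2.22/4.22
RL = −20·log₁₀|Γ| = −20·log₁₀(0.526)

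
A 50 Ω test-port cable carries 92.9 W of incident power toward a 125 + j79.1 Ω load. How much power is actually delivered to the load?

|Γ| = |(75 + j79.1)/(175 + j79.1)| = 0.568
|Γ|² = 0.322
P_refl = |Γ|²·P_inc = 29.9 W, P_del = (1 − |Γ|²)·P_inc = 63 W

P_delivered ≈ 63 W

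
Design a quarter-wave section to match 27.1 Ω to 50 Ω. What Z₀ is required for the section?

Z_qwt ≈ 36.8 Ω

Z_qwt = √(Z_0·R_L) = √(50 × 27.1) = √1355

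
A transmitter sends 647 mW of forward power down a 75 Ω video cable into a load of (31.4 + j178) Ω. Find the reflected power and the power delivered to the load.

P_reflected ≈ 505 mW; P_delivered ≈ 142 mW

|Γ| = |(-43.6 + j178)/(106.4 + j178)| = 0.884
|Γ|² = 0.781
P_refl = |Γ|²·P_inc = 505 mW, P_del = (1 − |Γ|²)·P_inc = 142 mW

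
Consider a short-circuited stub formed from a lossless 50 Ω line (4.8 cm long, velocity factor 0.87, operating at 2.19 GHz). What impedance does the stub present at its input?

Z_in ≈ −j35 Ω

λ = v/f = 0.87·c / 2.19 GHz = 0.119 m
βl = 2π·l/λ = 2π × 0.403 = 145°
tan(βl) = -0.7
For a short-circuited stub, Z_in = jZ_0·tan(βl)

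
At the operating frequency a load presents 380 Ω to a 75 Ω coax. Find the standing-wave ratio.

VSWR ≈ 5.07

Γ = (380 − 75)/(380 + 75) = 0.67
VSWR = (1 + 0.67)/(1 − 0.67)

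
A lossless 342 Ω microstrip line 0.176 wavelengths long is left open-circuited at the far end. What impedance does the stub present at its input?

Z_in ≈ −j172 Ω

βl = 2π × 0.176 = 63.4°
tan(βl) = 1.99
For an open-circuited stub, Z_in = −jZ_0·cot(βl) = −jZ_0/tan(βl)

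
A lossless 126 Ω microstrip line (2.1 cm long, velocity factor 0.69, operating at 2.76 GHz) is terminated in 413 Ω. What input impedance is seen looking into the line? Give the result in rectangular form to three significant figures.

Z_in ≈ 39.7 + j21.7 Ω

λ = v/f = 0.69·c / 2.76 GHz = 0.075 m
βl = 2π·l/λ = 2π × 0.28 = 101°
tan(βl) = tan(101°) = -5.24
Z_in = Z_0·(Z_L + jZ_0·tanβl)/(Z_0 + jZ_L·tanβl)
     = 126·(413 − j661)/(126 − j2170)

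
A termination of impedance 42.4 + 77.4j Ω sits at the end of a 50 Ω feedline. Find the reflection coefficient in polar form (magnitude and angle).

Γ ≈ 0.645 ∠ 55.7°

Γ = (Z_L − Z_0)/(Z_L + Z_0) = (-7.6 + j77.4)/(92.4 + j77.4)
|Γ| = 77.8/121 = 0.645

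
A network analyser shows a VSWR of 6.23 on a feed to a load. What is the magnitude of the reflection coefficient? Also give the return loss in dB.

|Γ| ≈ 0.723; return loss ≈ 2.81 dB

|Γ| = (S − 1)/(S + 1) = (6.23 − 1)/(6.23 + 1) = 5.23/7.23
RL = −20·log₁₀|Γ| = −20·log₁₀(0.723)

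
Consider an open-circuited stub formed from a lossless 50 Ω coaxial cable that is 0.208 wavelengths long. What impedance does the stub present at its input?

βl = 2π × 0.208 = 74.9°
tan(βl) = 3.7
For an open-circuited stub, Z_in = −jZ_0·cot(βl) = −jZ_0/tan(βl)

Z_in ≈ −j13.5 Ω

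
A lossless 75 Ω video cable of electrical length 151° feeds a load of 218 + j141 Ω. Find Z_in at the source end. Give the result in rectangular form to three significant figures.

tan(βl) = tan(151°) = -0.554
Z_in = Z_0·(Z_L + jZ_0·tanβl)/(Z_0 + jZ_L·tanβl)
     = 75·(218 + j99.4)/(153 − j121)

Z_in ≈ 42.1 + j81.9 Ω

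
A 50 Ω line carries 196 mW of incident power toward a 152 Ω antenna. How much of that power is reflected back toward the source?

Γ = (152 − 50)/(152 + 50) = 0.505
|Γ|² = 0.255
P_refl = |Γ|²·P_inc = 50 mW, P_del = (1 − |Γ|²)·P_inc = 146 mW

P_reflected ≈ 50 mW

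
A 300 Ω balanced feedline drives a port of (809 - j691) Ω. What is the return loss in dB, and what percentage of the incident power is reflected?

Γ = (509 − j691)/(1109 − j691), |Γ| = 0.657
RL = −20·log₁₀(0.657) = 3.65 dB
P_refl/P_inc = |Γ|² = 0.431

RL ≈ 3.65 dB; 43.1% of incident power reflected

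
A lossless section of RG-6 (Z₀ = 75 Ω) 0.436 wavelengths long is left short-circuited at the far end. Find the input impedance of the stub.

Z_in ≈ −j31.9 Ω

βl = 2π × 0.436 = 157°
tan(βl) = -0.425
For a short-circuited stub, Z_in = jZ_0·tan(βl)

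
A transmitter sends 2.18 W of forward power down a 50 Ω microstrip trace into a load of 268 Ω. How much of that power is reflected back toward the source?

Γ = (268 − 50)/(268 + 50) = 0.686
|Γ|² = 0.47
P_refl = |Γ|²·P_inc = 1.02 W, P_del = (1 − |Γ|²)·P_inc = 1.16 W

P_reflected ≈ 1.02 W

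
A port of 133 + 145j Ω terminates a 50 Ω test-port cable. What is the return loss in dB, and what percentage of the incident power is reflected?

RL ≈ 2.91 dB; 51.2% of incident power reflected

Γ = (83 + j145)/(183 + j145), |Γ| = 0.716
RL = −20·log₁₀(0.716) = 2.91 dB
P_refl/P_inc = |Γ|² = 0.512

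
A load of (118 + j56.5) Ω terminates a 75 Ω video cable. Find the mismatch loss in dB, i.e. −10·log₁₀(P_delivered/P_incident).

mismatch loss ≈ 0.578 dB

Γ = (43 + j56.5)/(193 + j56.5), |Γ| = 0.353
|Γ|² = 0.125, so P_del/P_inc = 1 − |Γ|² = 0.875
ML = −10·log₁₀(1 − |Γ|²)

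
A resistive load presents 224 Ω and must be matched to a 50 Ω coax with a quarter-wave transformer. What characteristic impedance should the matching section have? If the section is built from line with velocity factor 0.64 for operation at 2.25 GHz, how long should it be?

Z_qwt = √(Z_0·R_L) = √(50 × 224) = √11200
λ = 0.64·c/f = 0.0853 m, so l = λ/4 = 0.0213 m

Z_qwt ≈ 106 Ω; length ≈ 2.13 cm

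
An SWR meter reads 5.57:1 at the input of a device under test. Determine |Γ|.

|Γ| = (S − 1)/(S + 1) = (5.57 − 1)/(5.57 + 1) = 4.57/6.57

|Γ| ≈ 0.696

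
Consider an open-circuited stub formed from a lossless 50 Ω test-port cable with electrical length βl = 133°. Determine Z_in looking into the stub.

Z_in ≈ +j46.6 Ω

tan(βl) = -1.07
For an open-circuited stub, Z_in = −jZ_0·cot(βl) = −jZ_0/tan(βl)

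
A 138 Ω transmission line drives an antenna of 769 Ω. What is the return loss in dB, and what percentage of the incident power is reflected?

Γ = (769 − 138)/(769 + 138) = 0.696
RL = −20·log₁₀(0.696) = 3.15 dB
P_refl/P_inc = |Γ|² = 0.484

RL ≈ 3.15 dB; 48.4% of incident power reflected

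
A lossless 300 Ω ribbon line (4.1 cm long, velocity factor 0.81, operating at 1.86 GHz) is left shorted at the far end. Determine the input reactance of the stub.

λ = v/f = 0.81·c / 1.86 GHz = 0.131 m
βl = 2π·l/λ = 2π × 0.314 = 113°
tan(βl) = -2.36
For a shorted stub, Z_in = jZ_0·tan(βl)

X_in ≈ -708 Ω (capacitive)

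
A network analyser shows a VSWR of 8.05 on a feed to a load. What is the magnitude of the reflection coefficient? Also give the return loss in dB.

|Γ| = (S − 1)/(S + 1) = (8.05 − 1)/(8.05 + 1) = 7.05/9.05
RL = −20·log₁₀|Γ| = −20·log₁₀(0.779)

|Γ| ≈ 0.779; return loss ≈ 2.17 dB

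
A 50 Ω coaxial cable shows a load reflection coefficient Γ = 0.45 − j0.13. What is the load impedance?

Z_L = Z_0·(1 + Γ)/(1 − Γ) = 50·(1.45 − j0.13)/(0.55 + j0.13)

Z_L ≈ 122 − j40.7 Ω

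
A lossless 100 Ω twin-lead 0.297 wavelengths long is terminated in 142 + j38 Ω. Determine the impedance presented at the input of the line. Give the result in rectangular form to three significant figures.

Z_in ≈ 62.4 + j0.334 Ω

βl = 2π × 0.297 = 107°
tan(βl) = tan(107°) = -3.29
Z_in = Z_0·(Z_L + jZ_0·tanβl)/(Z_0 + jZ_L·tanβl)
     = 100·(142 − j291)/(225 − j467)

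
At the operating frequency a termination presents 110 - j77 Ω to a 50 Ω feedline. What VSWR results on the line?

VSWR ≈ 3.44

Γ = (Z_L − Z_0)/(Z_L + Z_0) = (60 − j77)/(160 − j77)
|Γ| = 97.6/178 = 0.55
VSWR = (1 + |Γ|)/(1 − |Γ|) = 1.55/0.45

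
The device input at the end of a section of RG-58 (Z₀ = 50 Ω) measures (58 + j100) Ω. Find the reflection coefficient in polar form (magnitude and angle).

Γ ≈ 0.682 ∠ 42.6°

Γ = (Z_L − Z_0)/(Z_L + Z_0) = (8 + j100)/(108 + j100)
|Γ| = 100/147 = 0.682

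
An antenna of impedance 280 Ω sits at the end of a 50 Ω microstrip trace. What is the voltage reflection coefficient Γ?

Γ = (Z_L − Z_0)/(Z_L + Z_0) = (280 − 50)/(280 + 50) = 230/330

Γ = 0.697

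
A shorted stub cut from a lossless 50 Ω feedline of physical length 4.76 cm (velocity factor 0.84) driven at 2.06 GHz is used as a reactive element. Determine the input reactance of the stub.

X_in ≈ -41.8 Ω (capacitive)

λ = v/f = 0.84·c / 2.06 GHz = 0.122 m
βl = 2π·l/λ = 2π × 0.389 = 140°
tan(βl) = -0.837
For a shorted stub, Z_in = jZ_0·tan(βl)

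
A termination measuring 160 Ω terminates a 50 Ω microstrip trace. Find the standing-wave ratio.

VSWR ≈ 3.2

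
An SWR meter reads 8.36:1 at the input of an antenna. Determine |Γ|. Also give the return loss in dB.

|Γ| = (S − 1)/(S + 1) = (8.36 − 1)/(8.36 + 1) = 7.36/9.36
RL = −20·log₁₀|Γ| = −20·log₁₀(0.786)

|Γ| ≈ 0.786; return loss ≈ 2.09 dB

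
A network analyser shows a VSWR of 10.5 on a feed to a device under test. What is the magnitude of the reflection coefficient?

|Γ| ≈ 0.826

|Γ| = (S − 1)/(S + 1) = (10.5 − 1)/(10.5 + 1) = 9.5/11.5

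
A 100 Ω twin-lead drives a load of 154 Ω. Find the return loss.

RL ≈ 13.4 dB

Γ = (154 − 100)/(154 + 100) = 0.213
RL = −20·log₁₀|Γ| = −20·log₁₀(0.213)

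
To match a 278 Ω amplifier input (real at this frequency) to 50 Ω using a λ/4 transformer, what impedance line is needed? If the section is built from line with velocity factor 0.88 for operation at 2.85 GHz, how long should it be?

Z_qwt ≈ 118 Ω; length ≈ 2.32 cm

Z_qwt = √(Z_0·R_L) = √(50 × 278) = √13900
λ = 0.88·c/f = 0.0926 m, so l = λ/4 = 0.0232 m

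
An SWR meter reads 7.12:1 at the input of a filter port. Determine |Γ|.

|Γ| ≈ 0.754

|Γ| = (S − 1)/(S + 1) = (7.12 − 1)/(7.12 + 1) = 6.12/8.12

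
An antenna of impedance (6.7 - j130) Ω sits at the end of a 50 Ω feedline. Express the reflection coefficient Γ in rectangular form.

Γ ≈ 0.718 − j0.646

Γ = (Z_L − Z_0)/(Z_L + Z_0) = (-43.3 − j130)/(56.7 − j130)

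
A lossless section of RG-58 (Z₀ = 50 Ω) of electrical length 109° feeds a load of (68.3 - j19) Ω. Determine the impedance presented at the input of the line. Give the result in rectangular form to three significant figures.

Z_in ≈ 40.9 + j18.3 Ω

tan(βl) = tan(109°) = -2.9
Z_in = Z_0·(Z_L + jZ_0·tanβl)/(Z_0 + jZ_L·tanβl)
     = 50·(68.3 − j164)/(-5.18 − j198)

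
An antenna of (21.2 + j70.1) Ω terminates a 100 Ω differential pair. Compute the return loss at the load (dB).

Γ = (-78.8 + j70.1)/(121.2 + j70.1), |Γ| = 0.753
RL = −20·log₁₀|Γ| = −20·log₁₀(0.753)

RL ≈ 2.46 dB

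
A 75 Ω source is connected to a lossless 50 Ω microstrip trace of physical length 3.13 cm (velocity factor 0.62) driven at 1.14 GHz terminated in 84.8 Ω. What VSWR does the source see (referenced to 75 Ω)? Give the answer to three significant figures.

VSWR ≈ 2.4

λ = v/f = 0.62·c / 1.14 GHz = 0.163 m
βl = 2π·l/λ = 2π × 0.192 = 69.1°
tan(βl) = 2.61
Z_in = Z_0·(Z_L + jZ_0·tanβl)/(Z_0 + jZ_L·tanβl) = 32.2 − j11.9 Ω
Γ_s = (Z_in − Z_s)/(Z_in + Z_s) = (-42.8 − j11.9)/(107 − j11.9), |Γ_s| = 0.412
VSWR = (1 + |Γ_s|)/(1 − |Γ_s|)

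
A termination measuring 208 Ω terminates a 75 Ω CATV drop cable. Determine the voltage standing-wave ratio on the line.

For a purely resistive load, VSWR = R_L/Z_0 or Z_0/R_L (whichever > 1) = 208/75

VSWR ≈ 2.77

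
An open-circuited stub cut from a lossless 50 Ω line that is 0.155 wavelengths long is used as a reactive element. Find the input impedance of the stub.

βl = 2π × 0.155 = 55.8°
tan(βl) = 1.47
For an open-circuited stub, Z_in = −jZ_0·cot(βl) = −jZ_0/tan(βl)

Z_in ≈ −j34 Ω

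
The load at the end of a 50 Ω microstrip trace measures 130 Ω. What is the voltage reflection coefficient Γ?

Γ = 0.444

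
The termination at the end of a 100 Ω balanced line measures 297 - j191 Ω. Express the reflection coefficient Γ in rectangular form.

Γ = (Z_L − Z_0)/(Z_L + Z_0) = (197 − j191)/(397 − j191)

Γ ≈ 0.591 − j0.197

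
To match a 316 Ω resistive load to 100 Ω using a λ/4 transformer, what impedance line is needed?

Z_qwt = √(Z_0·R_L) = √(100 × 316) = √31600

Z_qwt ≈ 178 Ω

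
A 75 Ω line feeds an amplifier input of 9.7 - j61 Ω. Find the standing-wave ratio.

Γ = (Z_L − Z_0)/(Z_L + Z_0) = (-65.3 − j61)/(84.7 − j61)
|Γ| = 89.4/104 = 0.856
VSWR = (1 + |Γ|)/(1 − |Γ|) = 1.86/0.144

VSWR ≈ 12.9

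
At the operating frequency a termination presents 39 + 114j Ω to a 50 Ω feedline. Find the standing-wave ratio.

Γ = (Z_L − Z_0)/(Z_L + Z_0) = (-11 + j114)/(89 + j114)
|Γ| = 115/145 = 0.792
VSWR = (1 + |Γ|)/(1 − |Γ|) = 1.79/0.208

VSWR ≈ 8.61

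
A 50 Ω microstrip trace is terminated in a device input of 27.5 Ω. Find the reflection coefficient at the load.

Γ = -0.29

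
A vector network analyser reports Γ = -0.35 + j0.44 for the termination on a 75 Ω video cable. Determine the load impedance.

Z_L = Z_0·(1 + Γ)/(1 − Γ) = 75·(0.65 + j0.44)/(1.35 − j0.44)

Z_L ≈ 25.4 + j32.7 Ω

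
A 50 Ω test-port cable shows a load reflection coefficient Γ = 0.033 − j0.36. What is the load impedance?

Z_L = Z_0·(1 + Γ)/(1 − Γ) = 50·(1.03 − j0.36)/(0.967 + j0.36)

Z_L ≈ 40.8 − j33.8 Ω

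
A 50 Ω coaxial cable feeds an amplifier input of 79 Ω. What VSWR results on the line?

For a purely resistive load, VSWR = R_L/Z_0 or Z_0/R_L (whichever > 1) = 79/50

VSWR ≈ 1.58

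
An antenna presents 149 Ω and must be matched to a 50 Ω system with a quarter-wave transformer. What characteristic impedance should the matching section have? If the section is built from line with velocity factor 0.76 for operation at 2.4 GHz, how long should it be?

Z_qwt = √(Z_0·R_L) = √(50 × 149) = √7450
λ = 0.76·c/f = 0.095 m, so l = λ/4 = 0.0238 m

Z_qwt ≈ 86.3 Ω; length ≈ 2.38 cm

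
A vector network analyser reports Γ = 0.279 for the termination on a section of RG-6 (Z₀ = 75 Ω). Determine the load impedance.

Z_L = Z_0·(1 + Γ)/(1 − Γ) = 75·(1.28)/(0.721)

Z_L ≈ 133 Ω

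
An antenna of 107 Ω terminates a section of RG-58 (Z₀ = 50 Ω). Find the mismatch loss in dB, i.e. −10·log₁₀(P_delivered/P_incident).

mismatch loss ≈ 0.614 dB

Γ = (107 − 50)/(107 + 50) = 0.363
|Γ|² = 0.132, so P_del/P_inc = 1 − |Γ|² = 0.868
ML = −10·log₁₀(1 − |Γ|²)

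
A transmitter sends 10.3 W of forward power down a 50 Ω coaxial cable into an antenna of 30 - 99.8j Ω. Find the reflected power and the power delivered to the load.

P_reflected ≈ 6.52 W; P_delivered ≈ 3.78 W

|Γ| = |(-20 − j99.8)/(80 − j99.8)| = 0.796
|Γ|² = 0.633
P_refl = |Γ|²·P_inc = 6.52 W, P_del = (1 − |Γ|²)·P_inc = 3.78 W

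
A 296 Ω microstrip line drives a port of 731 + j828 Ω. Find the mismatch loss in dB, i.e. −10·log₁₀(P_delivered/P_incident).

Γ = (435 + j828)/(1027 + j828), |Γ| = 0.709
|Γ|² = 0.503, so P_del/P_inc = 1 − |Γ|² = 0.497
ML = −10·log₁₀(1 − |Γ|²)

mismatch loss ≈ 3.03 dB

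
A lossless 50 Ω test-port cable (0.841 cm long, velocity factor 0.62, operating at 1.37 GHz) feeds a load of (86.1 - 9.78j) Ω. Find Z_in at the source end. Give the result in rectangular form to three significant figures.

Z_in ≈ 60.4 − j29.6 Ω

λ = v/f = 0.62·c / 1.37 GHz = 0.136 m
βl = 2π·l/λ = 2π × 0.0619 = 22.3°
tan(βl) = tan(22.3°) = 0.41
Z_in = Z_0·(Z_L + jZ_0·tanβl)/(Z_0 + jZ_L·tanβl)
     = 50·(86.1 + j10.7)/(54 + j35.3)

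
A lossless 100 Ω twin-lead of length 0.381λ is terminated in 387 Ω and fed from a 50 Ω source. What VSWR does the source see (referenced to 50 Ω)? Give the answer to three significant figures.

βl = 2π × 0.381 = 137°
tan(βl) = -0.927
Z_in = Z_0·(Z_L + jZ_0·tanβl)/(Z_0 + jZ_L·tanβl) = 51.9 + j93.4 Ω
Γ_s = (Z_in − Z_s)/(Z_in + Z_s) = (1.86 + j93.4)/(102 + j93.4), |Γ_s| = 0.676
VSWR = (1 + |Γ_s|)/(1 − |Γ_s|)

VSWR ≈ 5.17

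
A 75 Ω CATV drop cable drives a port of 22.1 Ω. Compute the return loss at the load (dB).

Γ = (22.1 − 75)/(22.1 + 75) = -0.545
RL = −20·log₁₀|Γ| = −20·log₁₀(0.545)

RL ≈ 5.28 dB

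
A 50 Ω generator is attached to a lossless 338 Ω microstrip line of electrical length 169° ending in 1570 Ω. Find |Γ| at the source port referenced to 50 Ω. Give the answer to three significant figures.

tan(βl) = -0.194
Z_in = Z_0·(Z_L + jZ_0·tanβl)/(Z_0 + jZ_L·tanβl) = 898 + j745 Ω
Γ_s = (Z_in − Z_s)/(Z_in + Z_s) = (848 + j745)/(948 + j745), |Γ_s| = 0.936

|Γ| ≈ 0.936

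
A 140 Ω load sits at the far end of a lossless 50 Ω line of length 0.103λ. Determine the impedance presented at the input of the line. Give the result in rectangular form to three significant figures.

Z_in ≈ 40.2 − j47.2 Ω

βl = 2π × 0.103 = 37.1°
tan(βl) = tan(37.1°) = 0.756
Z_in = Z_0·(Z_L + jZ_0·tanβl)/(Z_0 + jZ_L·tanβl)
     = 50·(140 + j37.8)/(50 + j106)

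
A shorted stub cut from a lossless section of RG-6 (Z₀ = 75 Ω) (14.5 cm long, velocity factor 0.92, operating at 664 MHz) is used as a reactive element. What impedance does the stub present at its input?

Z_in ≈ −j105 Ω

λ = v/f = 0.92·c / 664 MHz = 0.416 m
βl = 2π·l/λ = 2π × 0.349 = 126°
tan(βl) = -1.4
For a shorted stub, Z_in = jZ_0·tan(βl)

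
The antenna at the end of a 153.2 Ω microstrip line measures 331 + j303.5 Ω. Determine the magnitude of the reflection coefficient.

Γ = (Z_L − Z_0)/(Z_L + Z_0) = (177.8 + j303.5)/(484.2 + j303.5)
|Γ| = 352/571

|Γ| ≈ 0.616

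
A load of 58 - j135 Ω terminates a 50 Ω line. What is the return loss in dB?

Γ = (8 − j135)/(108 − j135), |Γ| = 0.782
RL = −20·log₁₀|Γ| = −20·log₁₀(0.782)

RL ≈ 2.13 dB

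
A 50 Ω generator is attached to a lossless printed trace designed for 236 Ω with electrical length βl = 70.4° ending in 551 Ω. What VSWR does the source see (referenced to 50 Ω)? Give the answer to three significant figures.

tan(βl) = 2.81
Z_in = Z_0·(Z_L + jZ_0·tanβl)/(Z_0 + jZ_L·tanβl) = 111 − j67.1 Ω
Γ_s = (Z_in − Z_s)/(Z_in + Z_s) = (61.3 − j67.1)/(161 − j67.1), |Γ_s| = 0.52
VSWR = (1 + |Γ_s|)/(1 − |Γ_s|)

VSWR ≈ 3.17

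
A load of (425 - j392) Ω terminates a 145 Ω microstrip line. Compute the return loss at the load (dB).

RL ≈ 3.14 dB

Γ = (280 − j392)/(570 − j392), |Γ| = 0.696
RL = −20·log₁₀|Γ| = −20·log₁₀(0.696)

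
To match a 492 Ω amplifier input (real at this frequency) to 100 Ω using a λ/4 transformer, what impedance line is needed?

Z_qwt ≈ 222 Ω

Z_qwt = √(Z_0·R_L) = √(100 × 492) = √49200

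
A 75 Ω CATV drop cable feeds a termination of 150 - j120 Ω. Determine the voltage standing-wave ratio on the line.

Γ = (Z_L − Z_0)/(Z_L + Z_0) = (75 − j120)/(225 − j120)
|Γ| = 142/255 = 0.555
VSWR = (1 + |Γ|)/(1 − |Γ|) = 1.55/0.445

VSWR ≈ 3.49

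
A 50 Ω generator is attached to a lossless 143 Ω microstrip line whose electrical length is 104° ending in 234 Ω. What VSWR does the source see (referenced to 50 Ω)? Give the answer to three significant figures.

VSWR ≈ 1.96

tan(βl) = -4.01
Z_in = Z_0·(Z_L + jZ_0·tanβl)/(Z_0 + jZ_L·tanβl) = 90.7 + j21.8 Ω
Γ_s = (Z_in − Z_s)/(Z_in + Z_s) = (40.7 + j21.8)/(141 + j21.8), |Γ_s| = 0.324
VSWR = (1 + |Γ_s|)/(1 − |Γ_s|)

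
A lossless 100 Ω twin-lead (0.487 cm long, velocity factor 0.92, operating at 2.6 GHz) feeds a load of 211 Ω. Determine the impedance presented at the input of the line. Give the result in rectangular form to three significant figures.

Z_in ≈ 165 − j73.6 Ω

λ = v/f = 0.92·c / 2.6 GHz = 0.106 m
βl = 2π·l/λ = 2π × 0.0459 = 16.5°
tan(βl) = tan(16.5°) = 0.297
Z_in = Z_0·(Z_L + jZ_0·tanβl)/(Z_0 + jZ_L·tanβl)
     = 100·(211 + j29.7)/(100 + j62.6)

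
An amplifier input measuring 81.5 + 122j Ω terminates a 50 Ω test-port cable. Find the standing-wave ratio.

Γ = (Z_L − Z_0)/(Z_L + Z_0) = (31.5 + j122)/(131.5 + j122)
|Γ| = 126/179 = 0.702
VSWR = (1 + |Γ|)/(1 − |Γ|) = 1.7/0.298

VSWR ≈ 5.72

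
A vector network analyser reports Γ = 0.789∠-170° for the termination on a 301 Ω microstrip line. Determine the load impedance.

Z_L = Z_0·(1 + Γ)/(1 − Γ) = 301·(0.223 − j0.137)/(1.78 + j0.137)

Z_L ≈ 35.8 − j26 Ω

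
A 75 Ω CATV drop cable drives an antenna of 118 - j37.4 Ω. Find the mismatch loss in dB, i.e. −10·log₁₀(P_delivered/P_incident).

Γ = (43 − j37.4)/(193 − j37.4), |Γ| = 0.29
|Γ|² = 0.084, so P_del/P_inc = 1 − |Γ|² = 0.916
ML = −10·log₁₀(1 − |Γ|²)

mismatch loss ≈ 0.381 dB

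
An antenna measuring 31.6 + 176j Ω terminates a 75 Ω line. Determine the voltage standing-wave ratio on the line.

VSWR ≈ 15.8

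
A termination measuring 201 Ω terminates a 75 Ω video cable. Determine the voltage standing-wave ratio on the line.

Γ = (201 − 75)/(201 + 75) = 0.457
VSWR = (1 + 0.457)/(1 − 0.457)

VSWR ≈ 2.68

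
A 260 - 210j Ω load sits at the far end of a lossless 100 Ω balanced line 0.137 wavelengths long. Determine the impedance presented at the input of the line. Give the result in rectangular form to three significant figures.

βl = 2π × 0.137 = 49.3°
tan(βl) = tan(49.3°) = 1.16
Z_in = Z_0·(Z_L + jZ_0·tanβl)/(Z_0 + jZ_L·tanβl)
     = 100·(260 − j93.7)/(344 + j302)

Z_in ≈ 29.1 − j52.8 Ω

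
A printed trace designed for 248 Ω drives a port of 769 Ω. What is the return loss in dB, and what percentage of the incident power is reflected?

Γ = (769 − 248)/(769 + 248) = 0.512
RL = −20·log₁₀(0.512) = 5.81 dB
P_refl/P_inc = |Γ|² = 0.262

RL ≈ 5.81 dB; 26.2% of incident power reflected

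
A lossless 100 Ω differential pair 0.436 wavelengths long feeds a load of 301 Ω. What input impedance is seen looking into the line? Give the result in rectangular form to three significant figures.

βl = 2π × 0.436 = 157°
tan(βl) = tan(157°) = -0.425
Z_in = Z_0·(Z_L + jZ_0·tanβl)/(Z_0 + jZ_L·tanβl)
     = 100·(301 − j42.5)/(100 − j128)

Z_in ≈ 135 + j130 Ω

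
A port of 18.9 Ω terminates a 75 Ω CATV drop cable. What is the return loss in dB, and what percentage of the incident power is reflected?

RL ≈ 4.47 dB; 35.7% of incident power reflected

Γ = (18.9 − 75)/(18.9 + 75) = -0.597
RL = −20·log₁₀(0.597) = 4.47 dB
P_refl/P_inc = |Γ|² = 0.357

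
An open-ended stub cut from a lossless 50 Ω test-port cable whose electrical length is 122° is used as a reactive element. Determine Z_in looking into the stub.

tan(βl) = -1.6
For an open-ended stub, Z_in = −jZ_0·cot(βl) = −jZ_0/tan(βl)

Z_in ≈ +j31.2 Ω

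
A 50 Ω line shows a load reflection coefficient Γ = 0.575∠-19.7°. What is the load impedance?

Z_L ≈ 135 − j78.2 Ω

Z_L = Z_0·(1 + Γ)/(1 − Γ) = 50·(1.54 − j0.194)/(0.459 + j0.194)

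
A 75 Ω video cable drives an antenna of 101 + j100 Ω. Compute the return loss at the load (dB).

Γ = (26 + j100)/(176 + j100), |Γ| = 0.51
RL = −20·log₁₀|Γ| = −20·log₁₀(0.51)

RL ≈ 5.84 dB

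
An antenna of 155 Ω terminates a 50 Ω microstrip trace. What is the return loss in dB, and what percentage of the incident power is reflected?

Γ = (155 − 50)/(155 + 50) = 0.512
RL = −20·log₁₀(0.512) = 5.81 dB
P_refl/P_inc = |Γ|² = 0.262

RL ≈ 5.81 dB; 26.2% of incident power reflected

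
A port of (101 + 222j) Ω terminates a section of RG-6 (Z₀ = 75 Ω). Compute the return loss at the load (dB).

RL ≈ 2.06 dB

Γ = (26 + j222)/(176 + j222), |Γ| = 0.789
RL = −20·log₁₀|Γ| = −20·log₁₀(0.789)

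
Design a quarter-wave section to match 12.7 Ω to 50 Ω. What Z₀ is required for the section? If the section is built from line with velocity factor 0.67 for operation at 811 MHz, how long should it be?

Z_qwt ≈ 25.2 Ω; length ≈ 6.2 cm

Z_qwt = √(Z_0·R_L) = √(50 × 12.7) = √635
λ = 0.67·c/f = 0.248 m, so l = λ/4 = 0.062 m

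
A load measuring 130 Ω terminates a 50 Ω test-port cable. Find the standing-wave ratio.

For a purely resistive load, VSWR = R_L/Z_0 or Z_0/R_L (whichever > 1) = 130/50

VSWR ≈ 2.6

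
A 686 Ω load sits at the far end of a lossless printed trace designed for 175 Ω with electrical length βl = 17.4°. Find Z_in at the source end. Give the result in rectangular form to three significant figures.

Z_in ≈ 300 − j314 Ω

tan(βl) = tan(17.4°) = 0.313
Z_in = Z_0·(Z_L + jZ_0·tanβl)/(Z_0 + jZ_L·tanβl)
     = 175·(686 + j54.8)/(175 + j215)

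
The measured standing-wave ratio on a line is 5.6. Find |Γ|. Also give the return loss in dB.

|Γ| ≈ 0.697; return loss ≈ 3.14 dB

|Γ| = (S − 1)/(S + 1) = (5.6 − 1)/(5.6 + 1) = 4.6/6.6
RL = −20·log₁₀|Γ| = −20·log₁₀(0.697)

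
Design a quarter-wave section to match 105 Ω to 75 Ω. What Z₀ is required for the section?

Z_qwt ≈ 88.7 Ω

Z_qwt = √(Z_0·R_L) = √(75 × 105) = √7875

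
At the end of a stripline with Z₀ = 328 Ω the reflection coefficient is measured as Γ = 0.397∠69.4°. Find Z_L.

Z_L ≈ 315 + j278 Ω

Z_L = Z_0·(1 + Γ)/(1 − Γ) = 328·(1.14 + j0.372)/(0.86 − j0.372)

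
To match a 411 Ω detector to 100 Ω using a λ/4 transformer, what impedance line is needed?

Z_qwt = √(Z_0·R_L) = √(100 × 411) = √41100

Z_qwt ≈ 203 Ω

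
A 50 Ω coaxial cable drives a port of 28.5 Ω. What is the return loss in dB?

Γ = (28.5 − 50)/(28.5 + 50) = -0.274
RL = −20·log₁₀|Γ| = −20·log₁₀(0.274)

RL ≈ 11.2 dB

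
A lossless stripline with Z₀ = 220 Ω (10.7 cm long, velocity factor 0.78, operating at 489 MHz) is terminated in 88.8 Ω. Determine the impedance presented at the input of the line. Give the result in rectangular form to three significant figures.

Z_in ≈ 478 + j161 Ω

λ = v/f = 0.78·c / 489 MHz = 0.479 m
βl = 2π·l/λ = 2π × 0.224 = 80.5°
tan(βl) = tan(80.5°) = 5.97
Z_in = Z_0·(Z_L + jZ_0·tanβl)/(Z_0 + jZ_L·tanβl)
     = 220·(88.8 + j1310)/(220 + j530)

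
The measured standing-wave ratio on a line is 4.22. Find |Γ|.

|Γ| = (S − 1)/(S + 1) = (4.22 − 1)/(4.22 + 1) = 3.22/5.22

|Γ| ≈ 0.617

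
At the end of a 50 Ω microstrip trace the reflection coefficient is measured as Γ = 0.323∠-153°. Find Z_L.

Z_L = Z_0·(1 + Γ)/(1 − Γ) = 50·(0.712 − j0.147)/(1.29 + j0.147)

Z_L ≈ 26.7 − j8.73 Ω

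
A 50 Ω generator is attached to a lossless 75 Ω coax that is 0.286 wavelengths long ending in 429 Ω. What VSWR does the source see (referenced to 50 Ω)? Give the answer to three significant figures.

βl = 2π × 0.286 = 103°
tan(βl) = -4.35
Z_in = Z_0·(Z_L + jZ_0·tanβl)/(Z_0 + jZ_L·tanβl) = 13.8 + j16.7 Ω
Γ_s = (Z_in − Z_s)/(Z_in + Z_s) = (-36.2 + j16.7)/(63.8 + j16.7), |Γ_s| = 0.605
VSWR = (1 + |Γ_s|)/(1 − |Γ_s|)

VSWR ≈ 4.06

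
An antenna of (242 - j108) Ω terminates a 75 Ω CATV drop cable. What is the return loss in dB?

Γ = (167 − j108)/(317 − j108), |Γ| = 0.594
RL = −20·log₁₀|Γ| = −20·log₁₀(0.594)

RL ≈ 4.53 dB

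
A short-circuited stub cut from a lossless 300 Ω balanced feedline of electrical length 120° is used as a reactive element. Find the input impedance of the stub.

tan(βl) = -1.73
For a short-circuited stub, Z_in = jZ_0·tan(βl)

Z_in ≈ −j520 Ω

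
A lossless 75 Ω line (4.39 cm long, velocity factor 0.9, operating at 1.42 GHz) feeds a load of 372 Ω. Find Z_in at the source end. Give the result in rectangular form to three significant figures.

Z_in ≈ 15.3 − j8.68 Ω

λ = v/f = 0.9·c / 1.42 GHz = 0.19 m
βl = 2π·l/λ = 2π × 0.231 = 83.1°
tan(βl) = tan(83.1°) = 8.28
Z_in = Z_0·(Z_L + jZ_0·tanβl)/(Z_0 + jZ_L·tanβl)
     = 75·(372 + j621)/(75 + j3080)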